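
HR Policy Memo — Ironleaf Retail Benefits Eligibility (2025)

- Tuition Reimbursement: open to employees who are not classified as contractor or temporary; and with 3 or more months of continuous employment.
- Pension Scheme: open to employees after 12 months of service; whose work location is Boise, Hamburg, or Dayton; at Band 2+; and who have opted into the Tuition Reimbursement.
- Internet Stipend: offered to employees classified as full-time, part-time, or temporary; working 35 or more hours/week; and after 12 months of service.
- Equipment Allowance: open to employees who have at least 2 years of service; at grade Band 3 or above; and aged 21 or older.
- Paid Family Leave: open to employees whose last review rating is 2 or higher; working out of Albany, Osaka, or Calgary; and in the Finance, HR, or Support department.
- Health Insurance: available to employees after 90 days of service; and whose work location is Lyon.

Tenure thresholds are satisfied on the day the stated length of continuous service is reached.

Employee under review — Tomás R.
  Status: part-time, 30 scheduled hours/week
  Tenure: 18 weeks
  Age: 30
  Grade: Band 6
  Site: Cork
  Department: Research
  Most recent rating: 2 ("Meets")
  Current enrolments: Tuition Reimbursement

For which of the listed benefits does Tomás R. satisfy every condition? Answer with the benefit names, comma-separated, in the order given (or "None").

Tuition Reimbursement — status part-time ✓ (not excluded); service 18 weeks ≥ 3 months (≈90 days) ✓ → eligible.
Pension Scheme — service 18 weeks < 12 months (≈360 days) ✗ → not eligible.
Internet Stipend — status part-time ✓; 30 hrs/wk < 35 ✗ → not eligible.
Equipment Allowance — service 18 weeks < 2 years (≈730 days) ✗ → not eligible.
Paid Family Leave — rating 2 ≥ 2 ✓; site Cork ✗ (not Albany, Osaka, or Calgary) → not eligible.
Health Insurance — service 18 weeks ≥ 90 days ✓; site Cork ✗ (not Lyon) → not eligible.

Tuition Reimbursement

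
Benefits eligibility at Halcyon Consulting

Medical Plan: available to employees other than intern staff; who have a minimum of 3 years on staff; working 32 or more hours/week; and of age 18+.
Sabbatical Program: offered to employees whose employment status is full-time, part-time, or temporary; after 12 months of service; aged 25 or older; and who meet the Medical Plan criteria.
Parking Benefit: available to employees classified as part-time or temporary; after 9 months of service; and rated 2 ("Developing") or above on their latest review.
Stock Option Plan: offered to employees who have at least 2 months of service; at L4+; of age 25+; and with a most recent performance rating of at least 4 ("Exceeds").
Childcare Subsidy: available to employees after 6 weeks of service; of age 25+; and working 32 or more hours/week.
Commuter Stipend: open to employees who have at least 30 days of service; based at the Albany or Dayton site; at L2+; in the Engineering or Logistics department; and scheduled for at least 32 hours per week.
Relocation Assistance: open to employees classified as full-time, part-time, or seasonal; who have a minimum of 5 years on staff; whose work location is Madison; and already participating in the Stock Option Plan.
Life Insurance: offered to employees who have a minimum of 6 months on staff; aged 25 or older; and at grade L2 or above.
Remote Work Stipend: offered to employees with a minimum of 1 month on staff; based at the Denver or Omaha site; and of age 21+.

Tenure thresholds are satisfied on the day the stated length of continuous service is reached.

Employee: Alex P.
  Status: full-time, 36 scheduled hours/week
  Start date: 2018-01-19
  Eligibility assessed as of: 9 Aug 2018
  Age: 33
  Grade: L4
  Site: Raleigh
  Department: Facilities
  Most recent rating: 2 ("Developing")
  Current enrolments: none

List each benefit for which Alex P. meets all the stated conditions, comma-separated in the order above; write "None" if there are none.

Service from 2018-01-19 to 9 Aug 2018: 202 days.
Medical Plan — status full-time ✓ (not excluded); service 202 days < 3 years (≈1095 days) ✗ → not eligible.
Sabbatical Program — status full-time ✓; service 202 days < 12 months (≈360 days) ✗ → not eligible.
Parking Benefit — status full-time ✗ (requires part-time or temporary) → not eligible.
Stock Option Plan — service 202 days ≥ 2 months (≈60 days) ✓; grade L4 ≥ L4 ✓; age 33 ≥ 25 ✓; rating 2 < 4 ✗ → not eligible.
Childcare Subsidy — service 202 days ≥ 6 weeks (≈42 days) ✓; age 33 ≥ 25 ✓; 36 hrs/wk ≥ 32 ✓ → eligible.
Commuter Stipend — service 202 days ≥ 30 days ✓; site Raleigh ✗ (not Albany or Dayton) → not eligible.
Relocation Assistance — status full-time ✓; service 202 days < 5 years (≈1825 days) ✗ → not eligible.
Life Insurance — service 202 days ≥ 6 months (≈180 days) ✓; age 33 ≥ 25 ✓; grade L4 ≥ L2 ✓ → eligible.
Remote Work Stipend — service 202 days ≥ 1 month (≈30 days) ✓; site Raleigh ✗ (not Denver or Omaha) → not eligible.

Childcare Subsidy, Life Insurance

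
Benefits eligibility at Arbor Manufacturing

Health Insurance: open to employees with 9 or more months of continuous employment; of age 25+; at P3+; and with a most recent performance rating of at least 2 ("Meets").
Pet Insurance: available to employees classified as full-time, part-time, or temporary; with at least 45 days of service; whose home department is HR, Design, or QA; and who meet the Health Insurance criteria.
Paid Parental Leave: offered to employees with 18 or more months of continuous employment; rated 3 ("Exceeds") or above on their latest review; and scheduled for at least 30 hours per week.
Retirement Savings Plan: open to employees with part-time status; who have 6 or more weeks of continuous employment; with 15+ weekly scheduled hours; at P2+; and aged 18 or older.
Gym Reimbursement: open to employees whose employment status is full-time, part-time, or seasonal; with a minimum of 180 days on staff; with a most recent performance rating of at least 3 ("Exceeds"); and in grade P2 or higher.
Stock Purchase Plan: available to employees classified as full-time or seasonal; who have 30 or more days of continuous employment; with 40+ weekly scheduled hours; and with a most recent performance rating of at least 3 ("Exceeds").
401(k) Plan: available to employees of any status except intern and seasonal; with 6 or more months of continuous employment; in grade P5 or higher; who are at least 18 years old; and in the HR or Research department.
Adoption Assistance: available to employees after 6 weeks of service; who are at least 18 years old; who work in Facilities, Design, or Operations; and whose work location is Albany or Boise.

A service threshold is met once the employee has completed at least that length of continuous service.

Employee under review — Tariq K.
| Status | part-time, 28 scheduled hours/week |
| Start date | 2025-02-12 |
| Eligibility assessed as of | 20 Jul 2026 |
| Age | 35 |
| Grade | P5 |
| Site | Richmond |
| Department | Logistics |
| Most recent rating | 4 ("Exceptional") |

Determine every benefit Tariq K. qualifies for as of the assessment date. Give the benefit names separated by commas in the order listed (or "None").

Health Insurance, Retirement Savings Plan, Gym Reimbursement

Service from 2025-02-12 to 20 Jul 2026: 523 days.
Health Insurance — service 523 days ≥ 9 months (≈270 days) ✓; age 35 ≥ 25 ✓; grade P5 ≥ P3 ✓; rating 4 ≥ 2 ✓ → eligible.
Pet Insurance — status part-time ✓; service 523 days ≥ 45 days ✓; dept Logistics ✗ → not eligible.
Paid Parental Leave — service 523 days < 18 months (≈540 days) ✗ → not eligible.
Retirement Savings Plan — status part-time ✓; service 523 days ≥ 6 weeks (≈42 days) ✓; 28 hrs/wk ≥ 15 ✓; grade P5 ≥ P2 ✓; age 35 ≥ 18 ✓ → eligible.
Gym Reimbursement — status part-time ✓; service 523 days ≥ 180 days ✓; rating 4 ≥ 3 ✓; grade P5 ≥ P2 ✓ → eligible.
Stock Purchase Plan — status part-time ✗ (requires full-time or seasonal) → not eligible.
401(k) Plan — status part-time ✓ (not excluded); service 523 days ≥ 6 months (≈180 days) ✓; grade P5 ≥ P5 ✓; age 35 ≥ 18 ✓; dept Logistics ✗ → not eligible.
Adoption Assistance — service 523 days ≥ 6 weeks (≈42 days) ✓; age 35 ≥ 18 ✓; dept Logistics ✗ → not eligible.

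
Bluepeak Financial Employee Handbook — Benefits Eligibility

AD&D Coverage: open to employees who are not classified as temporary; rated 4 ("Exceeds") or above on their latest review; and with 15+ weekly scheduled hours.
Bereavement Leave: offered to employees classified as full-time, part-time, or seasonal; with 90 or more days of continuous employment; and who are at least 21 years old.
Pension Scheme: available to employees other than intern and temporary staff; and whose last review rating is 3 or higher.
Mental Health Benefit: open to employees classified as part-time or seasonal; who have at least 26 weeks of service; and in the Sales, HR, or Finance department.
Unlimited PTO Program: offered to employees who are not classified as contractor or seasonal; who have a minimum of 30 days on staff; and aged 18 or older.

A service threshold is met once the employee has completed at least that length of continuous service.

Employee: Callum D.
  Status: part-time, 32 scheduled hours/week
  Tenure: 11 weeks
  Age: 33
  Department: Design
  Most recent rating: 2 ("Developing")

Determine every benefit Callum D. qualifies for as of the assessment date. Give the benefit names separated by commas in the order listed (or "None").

Unlimited PTO Program

AD&D Coverage — status part-time ✓ (not excluded); rating 2 < 4 ✗ → not eligible.
Bereavement Leave — status part-time ✓; service 11 weeks < 90 days ✗ → not eligible.
Pension Scheme — status part-time ✓ (not excluded); rating 2 < 3 ✗ → not eligible.
Mental Health Benefit — status part-time ✓; service 11 weeks < 26 weeks ✗ → not eligible.
Unlimited PTO Program — status part-time ✓ (not excluded); service 11 weeks ≥ 30 days ✓; age 33 ≥ 18 ✓ → eligible.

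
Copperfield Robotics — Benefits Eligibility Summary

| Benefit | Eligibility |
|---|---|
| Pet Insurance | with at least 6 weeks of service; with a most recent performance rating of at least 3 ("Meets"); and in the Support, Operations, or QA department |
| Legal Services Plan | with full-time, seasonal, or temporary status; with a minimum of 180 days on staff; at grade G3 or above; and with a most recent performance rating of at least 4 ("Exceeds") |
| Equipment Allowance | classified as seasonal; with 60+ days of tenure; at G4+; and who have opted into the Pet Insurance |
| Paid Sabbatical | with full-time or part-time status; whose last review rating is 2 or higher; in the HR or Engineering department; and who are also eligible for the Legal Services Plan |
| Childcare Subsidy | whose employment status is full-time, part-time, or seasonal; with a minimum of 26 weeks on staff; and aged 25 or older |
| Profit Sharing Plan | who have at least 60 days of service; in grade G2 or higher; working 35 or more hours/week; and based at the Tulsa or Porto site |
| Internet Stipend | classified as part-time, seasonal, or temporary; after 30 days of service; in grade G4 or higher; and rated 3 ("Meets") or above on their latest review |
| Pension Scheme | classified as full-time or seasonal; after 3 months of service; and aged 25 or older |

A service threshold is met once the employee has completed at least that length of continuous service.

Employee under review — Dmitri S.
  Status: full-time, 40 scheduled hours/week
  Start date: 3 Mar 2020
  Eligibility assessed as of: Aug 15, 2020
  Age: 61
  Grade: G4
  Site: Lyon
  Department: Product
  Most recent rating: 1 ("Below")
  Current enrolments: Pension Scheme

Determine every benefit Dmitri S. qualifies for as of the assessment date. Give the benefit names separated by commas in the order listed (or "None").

Pension Scheme

Service from 3 Mar 2020 to Aug 15, 2020: 165 days.
Pet Insurance — service 165 days ≥ 6 weeks (≈42 days) ✓; rating 1 < 3 ✗ → not eligible.
Legal Services Plan — status full-time ✓; service 165 days < 180 days ✗ → not eligible.
Equipment Allowance — status full-time ✗ (requires seasonal) → not eligible.
Paid Sabbatical — status full-time ✓; rating 1 < 2 ✗ → not eligible.
Childcare Subsidy — status full-time ✓; service 165 days < 26 weeks (≈182 days) ✗ → not eligible.
Profit Sharing Plan — service 165 days ≥ 60 days ✓; grade G4 ≥ G2 ✓; 40 hrs/wk ≥ 35 ✓; site Lyon ✗ (not Tulsa or Porto) → not eligible.
Internet Stipend — status full-time ✗ (requires part-time, seasonal, or temporary) → not eligible.
Pension Scheme — status full-time ✓; service 165 days ≥ 3 months (≈90 days) ✓; age 61 ≥ 25 ✓ → eligible.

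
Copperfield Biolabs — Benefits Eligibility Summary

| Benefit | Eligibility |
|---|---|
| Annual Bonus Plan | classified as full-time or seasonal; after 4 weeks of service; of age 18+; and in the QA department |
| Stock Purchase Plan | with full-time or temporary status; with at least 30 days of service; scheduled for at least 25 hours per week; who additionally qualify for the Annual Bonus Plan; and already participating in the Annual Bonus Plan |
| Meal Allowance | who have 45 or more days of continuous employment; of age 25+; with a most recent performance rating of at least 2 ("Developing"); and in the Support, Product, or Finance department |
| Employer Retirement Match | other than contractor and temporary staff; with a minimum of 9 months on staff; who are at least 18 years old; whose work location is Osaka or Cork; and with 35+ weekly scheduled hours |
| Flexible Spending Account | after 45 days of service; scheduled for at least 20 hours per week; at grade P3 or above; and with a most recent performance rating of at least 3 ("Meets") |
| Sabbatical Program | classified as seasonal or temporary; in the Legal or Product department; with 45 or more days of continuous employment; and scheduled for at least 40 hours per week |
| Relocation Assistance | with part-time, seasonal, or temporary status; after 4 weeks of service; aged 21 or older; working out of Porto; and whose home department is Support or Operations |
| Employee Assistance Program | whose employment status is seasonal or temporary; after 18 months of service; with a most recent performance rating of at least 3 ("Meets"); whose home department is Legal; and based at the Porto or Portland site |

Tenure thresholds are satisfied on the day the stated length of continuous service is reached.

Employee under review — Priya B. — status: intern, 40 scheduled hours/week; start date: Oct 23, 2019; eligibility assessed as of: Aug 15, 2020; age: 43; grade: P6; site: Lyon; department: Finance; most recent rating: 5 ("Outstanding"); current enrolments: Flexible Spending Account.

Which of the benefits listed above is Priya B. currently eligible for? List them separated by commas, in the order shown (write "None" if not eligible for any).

Meal Allowance, Flexible Spending Account

Service from Oct 23, 2019 to Aug 15, 2020: 297 days.
Annual Bonus Plan — status intern ✗ (requires full-time or seasonal) → not eligible.
Stock Purchase Plan — status intern ✗ (requires full-time or temporary) → not eligible.
Meal Allowance — service 297 days ≥ 45 days ✓; age 43 ≥ 25 ✓; rating 5 ≥ 2 ✓; dept Finance ✓ → eligible.
Employer Retirement Match — status intern ✓ (not excluded); service 297 days ≥ 9 months (≈270 days) ✓; age 43 ≥ 18 ✓; site Lyon ✗ (not Osaka or Cork) → not eligible.
Flexible Spending Account — service 297 days ≥ 45 days ✓; 40 hrs/wk ≥ 20 ✓; grade P6 ≥ P3 ✓; rating 5 ≥ 3 ✓ → eligible.
Sabbatical Program — status intern ✗ (requires seasonal or temporary) → not eligible.
Relocation Assistance — status intern ✗ (requires part-time, seasonal, or temporary) → not eligible.
Employee Assistance Program — status intern ✗ (requires seasonal or temporary) → not eligible.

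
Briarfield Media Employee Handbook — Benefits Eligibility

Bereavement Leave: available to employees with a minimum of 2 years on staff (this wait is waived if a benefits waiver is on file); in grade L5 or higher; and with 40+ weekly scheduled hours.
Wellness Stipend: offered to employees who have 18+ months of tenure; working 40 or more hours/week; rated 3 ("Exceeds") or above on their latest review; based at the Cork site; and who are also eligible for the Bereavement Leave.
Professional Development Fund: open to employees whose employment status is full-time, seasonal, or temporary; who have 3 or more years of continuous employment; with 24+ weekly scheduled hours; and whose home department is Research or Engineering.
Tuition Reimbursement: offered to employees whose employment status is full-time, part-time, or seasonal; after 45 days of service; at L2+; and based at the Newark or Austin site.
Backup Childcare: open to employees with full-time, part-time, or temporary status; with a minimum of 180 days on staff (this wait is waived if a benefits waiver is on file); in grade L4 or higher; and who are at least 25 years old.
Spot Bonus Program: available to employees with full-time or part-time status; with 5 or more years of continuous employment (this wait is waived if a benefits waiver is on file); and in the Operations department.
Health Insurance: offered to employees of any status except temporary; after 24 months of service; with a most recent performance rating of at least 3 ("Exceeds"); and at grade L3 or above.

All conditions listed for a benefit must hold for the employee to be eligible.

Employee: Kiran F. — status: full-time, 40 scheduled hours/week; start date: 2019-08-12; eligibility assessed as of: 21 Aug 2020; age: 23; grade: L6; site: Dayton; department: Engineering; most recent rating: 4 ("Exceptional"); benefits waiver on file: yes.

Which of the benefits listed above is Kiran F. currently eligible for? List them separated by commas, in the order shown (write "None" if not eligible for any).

Service from 2019-08-12 to 21 Aug 2020: 375 days.
Bereavement Leave — benefits waiver on file ✓; grade L6 ≥ L5 ✓; 40 hrs/wk ≥ 40 ✓ → eligible.
Wellness Stipend — service 375 days < 18 months (≈540 days) ✗ → not eligible.
Professional Development Fund — status full-time ✓; service 375 days < 3 years (≈1095 days) ✗ → not eligible.
Tuition Reimbursement — status full-time ✓; service 375 days ≥ 45 days ✓; grade L6 ≥ L2 ✓; site Dayton ✗ (not Newark or Austin) → not eligible.
Backup Childcare — status full-time ✓; benefits waiver on file ✓; grade L6 ≥ L4 ✓; age 23 < 25 ✗ → not eligible.
Spot Bonus Program — status full-time ✓; benefits waiver on file ✓; dept Engineering ✗ → not eligible.
Health Insurance — status full-time ✓ (not excluded); service 375 days < 24 months (≈720 days) ✗ → not eligible.

Bereavement Leave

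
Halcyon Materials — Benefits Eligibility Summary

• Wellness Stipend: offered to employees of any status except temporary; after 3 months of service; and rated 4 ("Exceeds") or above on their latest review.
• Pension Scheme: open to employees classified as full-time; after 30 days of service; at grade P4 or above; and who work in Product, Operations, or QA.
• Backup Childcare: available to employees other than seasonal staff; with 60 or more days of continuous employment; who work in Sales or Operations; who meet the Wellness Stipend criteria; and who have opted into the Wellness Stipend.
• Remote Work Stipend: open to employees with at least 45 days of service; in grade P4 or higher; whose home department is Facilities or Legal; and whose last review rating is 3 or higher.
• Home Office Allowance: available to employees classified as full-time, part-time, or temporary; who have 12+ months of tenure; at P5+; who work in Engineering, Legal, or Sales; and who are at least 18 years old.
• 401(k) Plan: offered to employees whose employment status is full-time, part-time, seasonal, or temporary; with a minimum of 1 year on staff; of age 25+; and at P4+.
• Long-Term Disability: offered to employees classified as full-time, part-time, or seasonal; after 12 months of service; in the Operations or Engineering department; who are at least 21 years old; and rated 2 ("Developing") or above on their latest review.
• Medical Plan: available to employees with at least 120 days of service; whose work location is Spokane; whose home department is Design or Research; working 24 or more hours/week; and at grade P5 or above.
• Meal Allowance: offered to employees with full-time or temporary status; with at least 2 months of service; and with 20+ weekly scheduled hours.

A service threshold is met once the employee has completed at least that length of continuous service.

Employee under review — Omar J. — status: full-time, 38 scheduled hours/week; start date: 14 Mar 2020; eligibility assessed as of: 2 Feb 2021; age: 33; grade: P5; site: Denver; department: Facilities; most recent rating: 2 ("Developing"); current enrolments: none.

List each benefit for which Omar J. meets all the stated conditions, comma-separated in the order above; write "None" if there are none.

Service from 14 Mar 2020 to 2 Feb 2021: 325 days.
Wellness Stipend — status full-time ✓ (not excluded); service 325 days ≥ 3 months (≈90 days) ✓; rating 2 < 4 ✗ → not eligible.
Pension Scheme — status full-time ✓; service 325 days ≥ 30 days ✓; grade P5 ≥ P4 ✓; dept Facilities ✗ → not eligible.
Backup Childcare — status full-time ✓ (not excluded); service 325 days ≥ 60 days ✓; dept Facilities ✗ → not eligible.
Remote Work Stipend — service 325 days ≥ 45 days ✓; grade P5 ≥ P4 ✓; dept Facilities ✓; rating 2 < 3 ✗ → not eligible.
Home Office Allowance — status full-time ✓; service 325 days < 12 months (≈360 days) ✗ → not eligible.
401(k) Plan — status full-time ✓; service 325 days < 1 year (≈365 days) ✗ → not eligible.
Long-Term Disability — status full-time ✓; service 325 days < 12 months (≈360 days) ✗ → not eligible.
Medical Plan — service 325 days ≥ 120 days ✓; site Denver ✗ (not Spokane) → not eligible.
Meal Allowance — status full-time ✓; service 325 days ≥ 2 months (≈60 days) ✓; 38 hrs/wk ≥ 20 ✓ → eligible.

Meal Allowance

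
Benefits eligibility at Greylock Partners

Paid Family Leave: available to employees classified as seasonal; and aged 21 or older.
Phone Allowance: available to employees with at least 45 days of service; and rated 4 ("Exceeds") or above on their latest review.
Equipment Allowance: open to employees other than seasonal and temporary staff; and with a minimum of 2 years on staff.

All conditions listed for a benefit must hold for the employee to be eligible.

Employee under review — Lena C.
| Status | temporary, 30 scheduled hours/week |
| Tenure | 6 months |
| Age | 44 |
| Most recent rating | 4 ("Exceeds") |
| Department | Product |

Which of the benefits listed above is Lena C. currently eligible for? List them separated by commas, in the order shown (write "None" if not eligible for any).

Paid Family Leave — status temporary ✗ (requires seasonal) → not eligible.
Phone Allowance — service 6 months ≥ 45 days ✓; rating 4 ≥ 4 ✓ → eligible.
Equipment Allowance — status temporary ✗ (excluded) → not eligible.

Phone Allowance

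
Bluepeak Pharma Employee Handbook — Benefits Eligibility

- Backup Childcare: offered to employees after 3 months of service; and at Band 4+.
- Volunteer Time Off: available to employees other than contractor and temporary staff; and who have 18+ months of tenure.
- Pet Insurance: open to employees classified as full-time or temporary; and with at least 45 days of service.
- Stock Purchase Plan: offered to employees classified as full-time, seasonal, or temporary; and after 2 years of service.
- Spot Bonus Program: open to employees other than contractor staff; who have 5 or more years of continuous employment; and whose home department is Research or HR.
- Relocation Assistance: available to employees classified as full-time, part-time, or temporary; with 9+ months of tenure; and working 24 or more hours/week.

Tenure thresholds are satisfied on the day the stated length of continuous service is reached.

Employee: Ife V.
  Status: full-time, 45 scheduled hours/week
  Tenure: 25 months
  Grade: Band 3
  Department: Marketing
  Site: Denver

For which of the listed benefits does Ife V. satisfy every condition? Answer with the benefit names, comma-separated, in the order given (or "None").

Backup Childcare — service 25 months ≥ 3 months ✓; grade Band 3 < Band 4 ✗ → not eligible.
Volunteer Time Off — status full-time ✓ (not excluded); service 25 months ≥ 18 months ✓ → eligible.
Pet Insurance — status full-time ✓; service 25 months ≥ 45 days ✓ → eligible.
Stock Purchase Plan — status full-time ✓; service 25 months ≥ 2 years (≈730 days) ✓ → eligible.
Spot Bonus Program — status full-time ✓ (not excluded); service 25 months < 5 years (≈1825 days) ✗ → not eligible.
Relocation Assistance — status full-time ✓; service 25 months ≥ 9 months ✓; 45 hrs/wk ≥ 24 ✓ → eligible.

Volunteer Time Off, Pet Insurance, Stock Purchase Plan, Relocation Assistance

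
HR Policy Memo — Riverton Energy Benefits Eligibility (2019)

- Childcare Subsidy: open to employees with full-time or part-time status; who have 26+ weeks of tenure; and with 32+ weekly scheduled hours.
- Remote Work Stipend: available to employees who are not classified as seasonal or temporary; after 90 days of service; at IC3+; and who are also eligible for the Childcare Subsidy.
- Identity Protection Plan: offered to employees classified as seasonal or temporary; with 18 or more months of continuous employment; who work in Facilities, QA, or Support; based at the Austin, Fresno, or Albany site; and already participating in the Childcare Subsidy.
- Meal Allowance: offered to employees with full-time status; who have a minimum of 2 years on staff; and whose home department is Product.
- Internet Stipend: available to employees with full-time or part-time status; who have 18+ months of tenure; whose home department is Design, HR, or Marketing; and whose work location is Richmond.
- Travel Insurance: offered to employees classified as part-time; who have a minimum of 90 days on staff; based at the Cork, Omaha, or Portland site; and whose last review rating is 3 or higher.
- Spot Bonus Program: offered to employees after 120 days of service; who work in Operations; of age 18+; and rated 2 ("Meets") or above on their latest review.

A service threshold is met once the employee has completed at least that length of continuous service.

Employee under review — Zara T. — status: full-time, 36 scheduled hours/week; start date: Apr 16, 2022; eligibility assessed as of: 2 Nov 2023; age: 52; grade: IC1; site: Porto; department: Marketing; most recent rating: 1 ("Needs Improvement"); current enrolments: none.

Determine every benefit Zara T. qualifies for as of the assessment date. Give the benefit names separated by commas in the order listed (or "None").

Childcare Subsidy

Service from Apr 16, 2022 to 2 Nov 2023: 565 days.
Childcare Subsidy — status full-time ✓; service 565 days ≥ 26 weeks (≈182 days) ✓; 36 hrs/wk ≥ 32 ✓ → eligible.
Remote Work Stipend — status full-time ✓ (not excluded); service 565 days ≥ 90 days ✓; grade IC1 < IC3 ✗ → not eligible.
Identity Protection Plan — status full-time ✗ (requires seasonal or temporary) → not eligible.
Meal Allowance — status full-time ✓; service 565 days < 2 years (≈730 days) ✗ → not eligible.
Internet Stipend — status full-time ✓; service 565 days ≥ 18 months (≈540 days) ✓; dept Marketing ✓; site Porto ✗ (not Richmond) → not eligible.
Travel Insurance — status full-time ✗ (requires part-time) → not eligible.
Spot Bonus Program — service 565 days ≥ 120 days ✓; dept Marketing ✗ → not eligible.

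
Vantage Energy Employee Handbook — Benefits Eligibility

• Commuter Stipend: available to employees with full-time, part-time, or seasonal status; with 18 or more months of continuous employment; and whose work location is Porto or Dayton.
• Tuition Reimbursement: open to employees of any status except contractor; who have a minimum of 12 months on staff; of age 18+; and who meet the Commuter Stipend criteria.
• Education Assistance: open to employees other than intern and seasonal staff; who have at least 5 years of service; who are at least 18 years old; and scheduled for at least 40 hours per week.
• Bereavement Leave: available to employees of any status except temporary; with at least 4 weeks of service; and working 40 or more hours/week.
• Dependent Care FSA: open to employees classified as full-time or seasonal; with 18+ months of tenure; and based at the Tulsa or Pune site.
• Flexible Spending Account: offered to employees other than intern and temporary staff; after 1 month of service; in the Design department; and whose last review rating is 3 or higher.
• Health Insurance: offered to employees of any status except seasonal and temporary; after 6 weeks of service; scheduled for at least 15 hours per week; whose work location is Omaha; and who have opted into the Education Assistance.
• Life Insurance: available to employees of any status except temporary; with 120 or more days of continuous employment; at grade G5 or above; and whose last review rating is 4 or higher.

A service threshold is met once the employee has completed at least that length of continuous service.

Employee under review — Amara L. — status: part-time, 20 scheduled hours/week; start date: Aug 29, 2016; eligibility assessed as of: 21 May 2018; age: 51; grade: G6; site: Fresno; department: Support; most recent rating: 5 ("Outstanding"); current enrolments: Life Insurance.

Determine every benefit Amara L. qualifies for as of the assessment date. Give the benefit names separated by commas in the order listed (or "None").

Service from Aug 29, 2016 to 21 May 2018: 630 days.
Commuter Stipend — status part-time ✓; service 630 days ≥ 18 months (≈540 days) ✓; site Fresno ✗ (not Porto or Dayton) → not eligible.
Tuition Reimbursement — status part-time ✓ (not excluded); service 630 days ≥ 12 months (≈360 days) ✓; age 51 ≥ 18 ✓; not eligible for Commuter Stipend ✗ → not eligible.
Education Assistance — status part-time ✓ (not excluded); service 630 days < 5 years (≈1825 days) ✗ → not eligible.
Bereavement Leave — status part-time ✓ (not excluded); service 630 days ≥ 4 weeks (≈28 days) ✓; 20 hrs/wk < 40 ✗ → not eligible.
Dependent Care FSA — status part-time ✗ (requires full-time or seasonal) → not eligible.
Flexible Spending Account — status part-time ✓ (not excluded); service 630 days ≥ 1 month (≈30 days) ✓; dept Support ✗ → not eligible.
Health Insurance — status part-time ✓ (not excluded); service 630 days ≥ 6 weeks (≈42 days) ✓; 20 hrs/wk ≥ 15 ✓; site Fresno ✗ (not Omaha) → not eligible.
Life Insurance — status part-time ✓ (not excluded); service 630 days ≥ 120 days ✓; grade G6 ≥ G5 ✓; rating 5 ≥ 4 ✓ → eligible.

Life Insurance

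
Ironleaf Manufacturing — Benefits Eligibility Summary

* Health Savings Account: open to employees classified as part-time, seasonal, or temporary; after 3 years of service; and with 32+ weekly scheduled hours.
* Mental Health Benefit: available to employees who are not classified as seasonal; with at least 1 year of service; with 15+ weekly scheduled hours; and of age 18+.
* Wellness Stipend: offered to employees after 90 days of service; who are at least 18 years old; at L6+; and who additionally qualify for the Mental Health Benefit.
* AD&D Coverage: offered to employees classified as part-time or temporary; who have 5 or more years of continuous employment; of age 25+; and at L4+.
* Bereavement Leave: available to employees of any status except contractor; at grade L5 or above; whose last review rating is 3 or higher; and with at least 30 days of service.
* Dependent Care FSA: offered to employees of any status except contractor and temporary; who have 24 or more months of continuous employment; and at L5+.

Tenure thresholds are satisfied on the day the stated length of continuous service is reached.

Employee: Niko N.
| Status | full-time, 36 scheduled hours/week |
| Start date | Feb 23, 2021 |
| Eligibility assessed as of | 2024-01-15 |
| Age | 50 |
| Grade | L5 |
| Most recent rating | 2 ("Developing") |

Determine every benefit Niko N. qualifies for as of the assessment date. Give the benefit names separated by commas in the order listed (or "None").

Service from Feb 23, 2021 to 2024-01-15: 1056 days.
Health Savings Account — status full-time ✗ (requires part-time, seasonal, or temporary) → not eligible.
Mental Health Benefit — status full-time ✓ (not excluded); service 1056 days ≥ 1 year (≈365 days) ✓; 36 hrs/wk ≥ 15 ✓; age 50 ≥ 18 ✓ → eligible.
Wellness Stipend — service 1056 days ≥ 90 days ✓; age 50 ≥ 18 ✓; grade L5 < L6 ✗ → not eligible.
AD&D Coverage — status full-time ✗ (requires part-time or temporary) → not eligible.
Bereavement Leave — status full-time ✓ (not excluded); grade L5 ≥ L5 ✓; rating 2 < 3 ✗ → not eligible.
Dependent Care FSA — status full-time ✓ (not excluded); service 1056 days ≥ 24 months (≈720 days) ✓; grade L5 ≥ L5 ✓ → eligible.

Mental Health Benefit, Dependent Care FSA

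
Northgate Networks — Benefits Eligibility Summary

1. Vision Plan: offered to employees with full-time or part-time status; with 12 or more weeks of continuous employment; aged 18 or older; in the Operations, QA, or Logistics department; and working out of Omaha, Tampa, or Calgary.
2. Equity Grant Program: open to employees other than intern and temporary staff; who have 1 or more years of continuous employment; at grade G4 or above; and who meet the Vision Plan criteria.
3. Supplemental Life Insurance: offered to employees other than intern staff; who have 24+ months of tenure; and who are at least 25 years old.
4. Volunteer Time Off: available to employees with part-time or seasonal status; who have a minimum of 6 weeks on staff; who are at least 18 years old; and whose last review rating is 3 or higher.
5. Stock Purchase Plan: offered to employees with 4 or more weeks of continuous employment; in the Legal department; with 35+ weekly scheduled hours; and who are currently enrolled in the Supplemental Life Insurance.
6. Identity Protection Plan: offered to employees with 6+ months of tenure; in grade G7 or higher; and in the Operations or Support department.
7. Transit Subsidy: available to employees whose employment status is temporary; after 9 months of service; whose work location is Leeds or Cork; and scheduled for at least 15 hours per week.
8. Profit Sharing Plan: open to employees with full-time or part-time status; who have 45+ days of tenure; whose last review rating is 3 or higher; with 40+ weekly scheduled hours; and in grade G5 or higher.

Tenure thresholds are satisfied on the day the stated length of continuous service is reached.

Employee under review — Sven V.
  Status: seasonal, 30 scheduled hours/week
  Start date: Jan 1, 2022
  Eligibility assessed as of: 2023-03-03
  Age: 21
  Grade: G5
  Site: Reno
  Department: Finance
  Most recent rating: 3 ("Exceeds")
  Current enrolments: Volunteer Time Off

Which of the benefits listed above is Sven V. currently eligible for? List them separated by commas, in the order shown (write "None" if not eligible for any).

Volunteer Time Off

Service from Jan 1, 2022 to 2023-03-03: 426 days.
Vision Plan — status seasonal ✗ (requires full-time or part-time) → not eligible.
Equity Grant Program — status seasonal ✓ (not excluded); service 426 days ≥ 1 year (≈365 days) ✓; grade G5 ≥ G4 ✓; not eligible for Vision Plan ✗ → not eligible.
Supplemental Life Insurance — status seasonal ✓ (not excluded); service 426 days < 24 months (≈720 days) ✗ → not eligible.
Volunteer Time Off — status seasonal ✓; service 426 days ≥ 6 weeks (≈42 days) ✓; age 21 ≥ 18 ✓; rating 3 ≥ 3 ✓ → eligible.
Stock Purchase Plan — service 426 days ≥ 4 weeks (≈28 days) ✓; dept Finance ✗ → not eligible.
Identity Protection Plan — service 426 days ≥ 6 months (≈180 days) ✓; grade G5 < G7 ✗ → not eligible.
Transit Subsidy — status seasonal ✗ (requires temporary) → not eligible.
Profit Sharing Plan — status seasonal ✗ (requires full-time or part-time) → not eligible.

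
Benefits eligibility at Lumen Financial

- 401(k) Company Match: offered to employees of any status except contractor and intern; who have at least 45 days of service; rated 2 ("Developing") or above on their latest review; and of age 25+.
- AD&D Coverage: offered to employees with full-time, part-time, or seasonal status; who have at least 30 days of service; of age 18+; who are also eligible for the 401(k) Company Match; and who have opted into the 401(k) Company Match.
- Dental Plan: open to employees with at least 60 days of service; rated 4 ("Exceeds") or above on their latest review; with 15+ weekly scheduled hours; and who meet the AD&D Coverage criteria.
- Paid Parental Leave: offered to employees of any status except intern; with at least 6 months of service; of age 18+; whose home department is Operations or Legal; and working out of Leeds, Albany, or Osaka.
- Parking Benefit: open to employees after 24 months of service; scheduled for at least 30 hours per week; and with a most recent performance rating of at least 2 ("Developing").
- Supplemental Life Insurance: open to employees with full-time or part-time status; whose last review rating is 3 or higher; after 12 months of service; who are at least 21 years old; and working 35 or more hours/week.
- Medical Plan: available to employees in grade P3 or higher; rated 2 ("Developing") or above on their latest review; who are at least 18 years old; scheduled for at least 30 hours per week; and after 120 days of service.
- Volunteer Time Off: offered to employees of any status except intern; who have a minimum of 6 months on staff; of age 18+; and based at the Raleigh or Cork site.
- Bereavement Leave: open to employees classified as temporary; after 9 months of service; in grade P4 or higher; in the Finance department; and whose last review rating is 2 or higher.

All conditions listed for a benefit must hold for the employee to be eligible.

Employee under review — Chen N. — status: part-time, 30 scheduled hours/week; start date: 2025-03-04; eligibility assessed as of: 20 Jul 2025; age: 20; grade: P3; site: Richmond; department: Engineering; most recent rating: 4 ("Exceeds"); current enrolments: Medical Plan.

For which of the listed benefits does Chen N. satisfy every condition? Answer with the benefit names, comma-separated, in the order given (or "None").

Medical Plan

Service from 2025-03-04 to 20 Jul 2025: 138 days.
401(k) Company Match — status part-time ✓ (not excluded); service 138 days ≥ 45 days ✓; rating 4 ≥ 2 ✓; age 20 < 25 ✗ → not eligible.
AD&D Coverage — status part-time ✓; service 138 days ≥ 30 days ✓; age 20 ≥ 18 ✓; not eligible for 401(k) Company Match ✗ → not eligible.
Dental Plan — service 138 days ≥ 60 days ✓; rating 4 ≥ 4 ✓; 30 hrs/wk ≥ 15 ✓; not eligible for AD&D Coverage ✗ → not eligible.
Paid Parental Leave — status part-time ✓ (not excluded); service 138 days < 6 months (≈180 days) ✗ → not eligible.
Parking Benefit — service 138 days < 24 months (≈720 days) ✗ → not eligible.
Supplemental Life Insurance — status part-time ✓; rating 4 ≥ 3 ✓; service 138 days < 12 months (≈360 days) ✗ → not eligible.
Medical Plan — grade P3 ≥ P3 ✓; rating 4 ≥ 2 ✓; age 20 ≥ 18 ✓; 30 hrs/wk ≥ 30 ✓; service 138 days ≥ 120 days ✓ → eligible.
Volunteer Time Off — status part-time ✓ (not excluded); service 138 days < 6 months (≈180 days) ✗ → not eligible.
Bereavement Leave — status part-time ✗ (requires temporary) → not eligible.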